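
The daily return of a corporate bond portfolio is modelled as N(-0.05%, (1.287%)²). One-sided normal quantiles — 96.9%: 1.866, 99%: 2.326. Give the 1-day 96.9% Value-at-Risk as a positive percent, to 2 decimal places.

2.45%

VaR = −μ + z·σ = −(-0.05%) + 1.866 × 1.287% = 2.452%.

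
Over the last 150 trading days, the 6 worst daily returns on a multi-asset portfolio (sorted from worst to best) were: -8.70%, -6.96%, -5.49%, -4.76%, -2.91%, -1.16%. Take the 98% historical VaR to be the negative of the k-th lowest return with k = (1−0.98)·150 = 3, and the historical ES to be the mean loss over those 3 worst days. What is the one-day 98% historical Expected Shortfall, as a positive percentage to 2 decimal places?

7.05%

The 3 worst returns sum to -21.15%.
ES = −(-21.15%) / 3 = 7.05%.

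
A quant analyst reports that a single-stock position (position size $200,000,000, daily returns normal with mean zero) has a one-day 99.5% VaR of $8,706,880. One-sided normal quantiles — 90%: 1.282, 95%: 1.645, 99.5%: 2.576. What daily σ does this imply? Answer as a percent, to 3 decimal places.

1.690%

VaR as a fraction: $8,706,880 / $200,000,000 = 4.353%.
σ = VaR / z = 4.353% / 2.576 = 1.690%.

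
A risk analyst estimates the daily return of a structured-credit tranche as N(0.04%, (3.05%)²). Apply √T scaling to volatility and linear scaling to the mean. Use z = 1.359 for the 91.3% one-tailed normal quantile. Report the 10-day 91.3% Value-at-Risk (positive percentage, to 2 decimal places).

12.71%

σ_{10d} = 3.05% × √10 = 9.645%; μ_{10d} = 10 × 0.04% = 0.400%.
VaR = −(0.400%) + 1.359 × 9.645% = 12.708%.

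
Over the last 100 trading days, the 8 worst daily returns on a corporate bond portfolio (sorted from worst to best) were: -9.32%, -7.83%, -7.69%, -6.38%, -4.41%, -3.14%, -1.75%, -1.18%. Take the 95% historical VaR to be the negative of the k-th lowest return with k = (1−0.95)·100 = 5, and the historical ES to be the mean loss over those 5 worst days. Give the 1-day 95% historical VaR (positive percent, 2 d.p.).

4.41%

k = 5; the 5th lowest return is -4.41%, so VaR = 4.41%.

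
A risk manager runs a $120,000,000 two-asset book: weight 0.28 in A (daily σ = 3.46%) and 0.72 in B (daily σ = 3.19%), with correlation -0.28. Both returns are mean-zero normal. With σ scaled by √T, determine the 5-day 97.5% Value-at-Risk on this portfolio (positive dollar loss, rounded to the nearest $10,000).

$11,720,000

σ_p = √(0.28²·3.46² + 0.72²·3.19² + 2·-0.28·0.28·0.72·3.46·3.19) = 2.229%.
σ_{5d} = 2.229% × √5 = 4.984%.
z(97.5%) = 1.960.
VaR = 1.960 × 4.984% = 9.769%; on $120,000,000 that is $11,722,800.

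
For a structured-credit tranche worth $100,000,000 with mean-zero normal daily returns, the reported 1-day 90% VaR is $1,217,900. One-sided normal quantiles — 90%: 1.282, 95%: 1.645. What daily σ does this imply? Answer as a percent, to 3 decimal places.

0.950%

VaR as a fraction: $1,217,900 / $100,000,000 = 1.218%.
σ = VaR / z = 1.218% / 1.282 = 0.950%.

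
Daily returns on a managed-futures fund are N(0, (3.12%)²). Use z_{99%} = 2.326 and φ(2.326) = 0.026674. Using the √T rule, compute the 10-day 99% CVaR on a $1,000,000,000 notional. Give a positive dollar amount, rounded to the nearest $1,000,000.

σ_{10d} = 3.12% × √10 = 9.866%.
ES multiplier = φ(z)/(1−α) = 0.026674/0.01 = 2.667.
ES = 9.866% × 2.667 = 26.313%; on $1,000,000,000: $263,130,000.

$263,000,000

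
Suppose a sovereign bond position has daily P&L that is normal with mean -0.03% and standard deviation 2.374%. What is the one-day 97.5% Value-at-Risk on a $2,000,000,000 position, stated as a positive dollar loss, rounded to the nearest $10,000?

$93,660,000

At 97.5% one-sided, z = 1.960.
VaR = −μ + z·σ = −(-0.03%) + 1.960 × 2.374% = 4.683%.
On $2,000,000,000: 0.04683 × $2,000,000,000 = $93,660,000.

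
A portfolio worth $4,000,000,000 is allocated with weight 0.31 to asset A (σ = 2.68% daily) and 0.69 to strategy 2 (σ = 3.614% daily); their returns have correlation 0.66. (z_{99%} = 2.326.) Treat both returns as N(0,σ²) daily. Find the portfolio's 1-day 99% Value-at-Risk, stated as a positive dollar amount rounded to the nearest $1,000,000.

σ_p² = 0.31²·2.68² + 0.69²·3.614² + 2·0.66·0.31·0.69·2.68·3.614 = 9.6433 (%²).
σ_p = √9.6433 = 3.105%.
VaR = 2.326 × 3.105% = 7.222%; on $4,000,000,000 that is $288,880,000.

$289,000,000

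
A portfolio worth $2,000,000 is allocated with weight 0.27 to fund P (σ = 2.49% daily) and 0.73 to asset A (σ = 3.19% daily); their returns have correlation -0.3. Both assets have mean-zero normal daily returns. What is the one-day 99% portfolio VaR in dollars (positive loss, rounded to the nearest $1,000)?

σ_p² = 0.27²·2.49² + 0.73²·3.19² + 2·-0.3·0.27·0.73·2.49·3.19 = 4.9355 (%²).
σ_p = √4.9355 = 2.222%.
At 99%, z = 2.326.
VaR = 2.326 × 2.222% = 5.168%; on $2,000,000 that is $103,360.

$103,000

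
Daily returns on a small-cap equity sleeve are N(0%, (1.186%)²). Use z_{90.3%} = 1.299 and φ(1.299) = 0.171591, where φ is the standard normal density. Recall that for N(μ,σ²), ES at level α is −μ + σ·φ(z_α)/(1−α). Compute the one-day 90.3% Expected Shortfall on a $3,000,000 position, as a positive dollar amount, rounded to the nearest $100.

Tail multiplier: φ(z)/(1−α) = 0.171591 / 0.097 = 1.769.
ES = 1.186% × 1.769 = 2.098%.
On $3,000,000: 0.02098 × $3,000,000 = $62,940.

$62,900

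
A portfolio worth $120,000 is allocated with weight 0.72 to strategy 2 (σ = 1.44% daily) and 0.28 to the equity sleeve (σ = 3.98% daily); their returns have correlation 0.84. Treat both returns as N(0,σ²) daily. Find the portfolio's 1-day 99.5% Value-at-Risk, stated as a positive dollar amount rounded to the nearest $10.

$6,380

σ_p² = 0.72²·1.44² + 0.28²·3.98² + 2·0.84·0.72·0.28·1.44·3.98 = 4.2579 (%²).
σ_p = √4.2579 = 2.063%.
At 99.5%, z = 2.576.
VaR = 2.576 × 2.063% = 5.314%; on $120,000 that is $6,377.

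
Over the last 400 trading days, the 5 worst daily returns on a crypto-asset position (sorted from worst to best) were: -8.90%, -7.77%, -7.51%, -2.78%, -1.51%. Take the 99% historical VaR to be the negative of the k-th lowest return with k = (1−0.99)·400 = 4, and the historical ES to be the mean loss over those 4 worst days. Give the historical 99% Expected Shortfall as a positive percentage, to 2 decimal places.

6.74%

The 4 worst returns sum to -26.96%.
ES = −(-26.96%) / 4 = 6.74%.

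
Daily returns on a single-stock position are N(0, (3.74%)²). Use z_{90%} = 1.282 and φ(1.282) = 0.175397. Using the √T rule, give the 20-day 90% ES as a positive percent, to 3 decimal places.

29.337%

σ_{20d} = 3.74% × √20 = 16.726%.
ES multiplier = φ(z)/(1−α) = 0.175397/0.1 = 1.754.
ES = 16.726% × 1.754 = 29.337%.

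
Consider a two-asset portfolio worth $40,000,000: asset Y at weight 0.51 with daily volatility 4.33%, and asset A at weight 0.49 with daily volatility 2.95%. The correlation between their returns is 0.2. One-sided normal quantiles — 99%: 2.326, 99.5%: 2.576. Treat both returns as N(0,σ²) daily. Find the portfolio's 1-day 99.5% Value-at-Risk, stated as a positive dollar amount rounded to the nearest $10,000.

σ_p² = 0.51²·4.33² + 0.49²·2.95² + 2·0.2·0.51·0.49·4.33·2.95 = 8.2429 (%²).
σ_p = √8.2429 = 2.871%.
VaR = 2.576 × 2.871% = 7.396%; on $40,000,000 that is $2,958,400.

$2,960,000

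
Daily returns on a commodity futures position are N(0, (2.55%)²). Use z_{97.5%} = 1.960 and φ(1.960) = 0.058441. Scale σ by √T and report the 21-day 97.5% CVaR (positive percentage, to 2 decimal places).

27.32%

σ_{21d} = 2.55% × √21 = 11.686%.
ES multiplier = φ(z)/(1−α) = 0.058441/0.025 = 2.338.
ES = 11.686% × 2.338 = 27.322%.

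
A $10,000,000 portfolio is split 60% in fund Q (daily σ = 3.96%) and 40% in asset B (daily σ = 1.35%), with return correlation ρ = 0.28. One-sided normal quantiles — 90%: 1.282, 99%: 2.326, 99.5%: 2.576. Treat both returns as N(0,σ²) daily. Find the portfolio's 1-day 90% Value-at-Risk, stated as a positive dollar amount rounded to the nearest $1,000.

$331,000

σ_p² = 0.6²·3.96² + 0.4²·1.35² + 2·0.28·0.6·0.4·3.96·1.35 = 6.6555 (%²).
σ_p = √6.6555 = 2.580%.
VaR = 1.282 × 2.580% = 3.308%; on $10,000,000 that is $330,800.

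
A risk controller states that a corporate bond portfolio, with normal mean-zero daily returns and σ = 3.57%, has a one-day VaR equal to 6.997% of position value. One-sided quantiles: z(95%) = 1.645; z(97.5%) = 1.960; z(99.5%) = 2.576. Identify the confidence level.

97.5%

Implied z = VaR/σ = 6.997 / 3.57 = 1.960.
This matches z(97.5%) = 1.960.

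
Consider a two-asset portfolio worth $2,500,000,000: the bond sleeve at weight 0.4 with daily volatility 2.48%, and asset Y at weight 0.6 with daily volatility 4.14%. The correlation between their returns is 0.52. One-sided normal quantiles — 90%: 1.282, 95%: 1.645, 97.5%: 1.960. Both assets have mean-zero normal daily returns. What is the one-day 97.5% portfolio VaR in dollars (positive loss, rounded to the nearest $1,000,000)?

σ_p² = 0.4²·2.48² + 0.6²·4.14² + 2·0.52·0.4·0.6·2.48·4.14 = 9.7170 (%²).
σ_p = √9.7170 = 3.117%.
VaR = 1.960 × 3.117% = 6.109%; on $2,500,000,000 that is $152,725,000.

$153,000,000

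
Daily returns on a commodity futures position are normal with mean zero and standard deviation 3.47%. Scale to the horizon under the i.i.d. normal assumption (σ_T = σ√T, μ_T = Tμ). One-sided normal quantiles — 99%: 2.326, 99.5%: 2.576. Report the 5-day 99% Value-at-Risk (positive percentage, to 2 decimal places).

σ_{5d} = 3.47% × √5 = 7.759%.
VaR = 2.326 × 7.759% = 18.047%.

18.05%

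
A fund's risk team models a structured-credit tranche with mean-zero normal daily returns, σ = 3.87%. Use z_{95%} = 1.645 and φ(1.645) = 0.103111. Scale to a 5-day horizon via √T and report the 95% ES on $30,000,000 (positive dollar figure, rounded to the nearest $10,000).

$5,350,000

σ_{5d} = 3.87% × √5 = 8.654%.
ES multiplier = φ(z)/(1−α) = 0.103111/0.05 = 2.062.
ES = 8.654% × 2.062 = 17.845%; on $30,000,000: $5,353,500.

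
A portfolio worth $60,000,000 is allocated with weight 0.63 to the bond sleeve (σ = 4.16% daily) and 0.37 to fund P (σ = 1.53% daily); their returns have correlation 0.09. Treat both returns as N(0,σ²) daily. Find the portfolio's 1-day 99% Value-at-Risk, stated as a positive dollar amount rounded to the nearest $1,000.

σ_p² = 0.63²·4.16² + 0.37²·1.53² + 2·0.09·0.63·0.37·4.16·1.53 = 7.4561 (%²).
σ_p = √7.4561 = 2.731%.
At 99%, z = 2.326.
VaR = 2.326 × 2.731% = 6.352%; on $60,000,000 that is $3,811,200.

$3,811,000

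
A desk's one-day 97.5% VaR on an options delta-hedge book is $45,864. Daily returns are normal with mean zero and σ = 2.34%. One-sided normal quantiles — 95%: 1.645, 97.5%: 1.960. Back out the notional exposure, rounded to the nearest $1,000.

VaR as a fraction of value: z·σ = 1.960 × 2.34% = 4.5864%.
Position = $45,864 / 0.045864 = $1,000,000.

$1,000,000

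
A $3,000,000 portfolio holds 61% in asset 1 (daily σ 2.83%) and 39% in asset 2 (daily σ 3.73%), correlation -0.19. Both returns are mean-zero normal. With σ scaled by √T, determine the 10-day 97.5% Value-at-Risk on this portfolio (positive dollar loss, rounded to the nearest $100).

σ_p = √(0.61²·2.83² + 0.39²·3.73² + 2·-0.19·0.61·0.39·2.83·3.73) = 2.035%.
σ_{10d} = 2.035% × √10 = 6.435%.
z(97.5%) = 1.960.
VaR = 1.960 × 6.435% = 12.613%; on $3,000,000 that is $378,390.

$378,400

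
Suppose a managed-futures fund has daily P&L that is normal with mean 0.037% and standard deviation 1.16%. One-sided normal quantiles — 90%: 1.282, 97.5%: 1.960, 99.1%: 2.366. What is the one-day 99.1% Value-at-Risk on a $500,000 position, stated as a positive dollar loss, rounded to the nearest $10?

VaR = −μ + z·σ = −(0.037%) + 2.366 × 1.16% = 2.708%.
On $500,000: 0.02708 × $500,000 = $13,540.

$13,540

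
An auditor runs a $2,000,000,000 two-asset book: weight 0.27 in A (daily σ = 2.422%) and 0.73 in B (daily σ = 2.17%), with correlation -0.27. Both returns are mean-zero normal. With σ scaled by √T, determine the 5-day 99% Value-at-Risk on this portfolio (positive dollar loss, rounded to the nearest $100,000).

$160,400,000

σ_p = √(0.27²·2.422² + 0.73²·2.17² + 2·-0.27·0.27·0.73·2.422·2.17) = 1.542%.
σ_{5d} = 1.542% × √5 = 3.448%.
z(99%) = 2.326.
VaR = 2.326 × 3.448% = 8.020%; on $2,000,000,000 that is $160,400,000.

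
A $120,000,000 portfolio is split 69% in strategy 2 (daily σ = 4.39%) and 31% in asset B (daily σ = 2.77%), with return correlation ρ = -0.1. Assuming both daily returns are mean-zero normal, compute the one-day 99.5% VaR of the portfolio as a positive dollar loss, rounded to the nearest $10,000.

$9,470,000

σ_p² = 0.69²·4.39² + 0.31²·2.77² + 2·-0.1·0.69·0.31·4.39·2.77 = 9.3926 (%²).
σ_p = √9.3926 = 3.065%.
At 99.5%, z = 2.576.
VaR = 2.576 × 3.065% = 7.895%; on $120,000,000 that is $9,474,000.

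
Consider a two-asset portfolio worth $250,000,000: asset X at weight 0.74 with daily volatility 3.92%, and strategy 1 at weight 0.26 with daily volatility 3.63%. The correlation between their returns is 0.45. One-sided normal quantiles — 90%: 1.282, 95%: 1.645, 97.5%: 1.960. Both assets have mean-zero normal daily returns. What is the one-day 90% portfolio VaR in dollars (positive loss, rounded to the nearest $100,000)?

σ_p² = 0.74²·3.92² + 0.26²·3.63² + 2·0.45·0.74·0.26·3.92·3.63 = 11.7694 (%²).
σ_p = √11.7694 = 3.431%.
VaR = 1.282 × 3.431% = 4.399%; on $250,000,000 that is $10,997,500.

$11,000,000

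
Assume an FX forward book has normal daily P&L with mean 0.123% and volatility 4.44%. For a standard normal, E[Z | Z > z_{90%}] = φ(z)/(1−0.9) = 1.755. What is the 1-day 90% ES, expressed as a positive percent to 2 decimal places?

7.67%

ES = −(0.123%) + 4.44% × 1.755 = 7.669%.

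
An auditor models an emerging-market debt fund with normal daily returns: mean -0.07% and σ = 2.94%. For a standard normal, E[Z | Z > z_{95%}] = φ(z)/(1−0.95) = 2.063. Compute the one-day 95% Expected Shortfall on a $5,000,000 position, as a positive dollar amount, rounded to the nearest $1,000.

$307,000

ES = −(-0.07%) + 2.94% × 2.063 = 6.135%.
On $5,000,000: 0.06135 × $5,000,000 = $306,750.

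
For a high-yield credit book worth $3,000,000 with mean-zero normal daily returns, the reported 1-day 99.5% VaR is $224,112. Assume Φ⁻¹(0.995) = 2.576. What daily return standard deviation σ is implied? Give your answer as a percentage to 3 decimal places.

VaR as a fraction: $224,112 / $3,000,000 = 7.470%.
σ = VaR / z = 7.470% / 2.576 = 2.900%.

2.900%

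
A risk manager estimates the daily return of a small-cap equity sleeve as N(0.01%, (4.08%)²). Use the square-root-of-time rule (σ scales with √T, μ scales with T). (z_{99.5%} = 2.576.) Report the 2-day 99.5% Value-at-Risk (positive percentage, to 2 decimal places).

14.84%

σ_{2d} = 4.08% × √2 = 5.770%; μ_{2d} = 2 × 0.01% = 0.020%.
VaR = −(0.020%) + 2.576 × 5.770% = 14.844%.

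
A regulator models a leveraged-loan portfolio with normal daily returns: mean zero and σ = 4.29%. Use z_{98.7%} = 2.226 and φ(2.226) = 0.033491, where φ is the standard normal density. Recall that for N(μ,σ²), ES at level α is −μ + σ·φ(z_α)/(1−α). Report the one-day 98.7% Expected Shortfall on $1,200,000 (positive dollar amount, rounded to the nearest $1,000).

$133,000

Tail multiplier: φ(z)/(1−α) = 0.033491 / 0.013 = 2.576.
ES = 4.29% × 2.576 = 11.051%.
On $1,200,000: 0.11051 × $1,200,000 = $132,612.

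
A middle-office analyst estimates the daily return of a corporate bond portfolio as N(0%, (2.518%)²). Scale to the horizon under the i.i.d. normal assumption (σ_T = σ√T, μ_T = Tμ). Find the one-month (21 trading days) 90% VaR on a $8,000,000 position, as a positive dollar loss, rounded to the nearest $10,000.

At 90%, z = 1.282.
σ_{21d} = 2.518% × √21 = 11.539%.
VaR = 1.282 × 11.539% = 14.793%.
On $8,000,000: 0.14793 × $8,000,000 = $1,183,440.

$1,180,000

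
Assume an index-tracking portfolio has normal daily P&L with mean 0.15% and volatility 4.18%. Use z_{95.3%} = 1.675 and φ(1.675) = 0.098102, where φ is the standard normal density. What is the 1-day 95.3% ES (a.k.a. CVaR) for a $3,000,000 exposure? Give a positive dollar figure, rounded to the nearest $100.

Tail multiplier: φ(z)/(1−α) = 0.098102 / 0.047 = 2.087.
ES = −(0.15%) + 4.18% × 2.087 = 8.574%.
On $3,000,000: 0.08574 × $3,000,000 = $257,220.

$257,200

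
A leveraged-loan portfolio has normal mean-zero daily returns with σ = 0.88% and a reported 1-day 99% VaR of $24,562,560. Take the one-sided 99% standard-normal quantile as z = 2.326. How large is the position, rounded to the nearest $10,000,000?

VaR as a fraction of value: z·σ = 2.326 × 0.88% = 2.04688%.
Position = $24,562,560 / 0.0204688 = $1,200,000,000.

$1,200,000,000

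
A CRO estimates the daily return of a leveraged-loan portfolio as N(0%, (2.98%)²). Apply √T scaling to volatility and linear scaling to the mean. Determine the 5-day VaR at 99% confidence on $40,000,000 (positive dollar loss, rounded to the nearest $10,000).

At 99%, z = 2.326.
σ_{5d} = 2.98% × √5 = 6.663%.
VaR = 2.326 × 6.663% = 15.498%.
On $40,000,000: 0.15498 × $40,000,000 = $6,199,200.

$6,200,000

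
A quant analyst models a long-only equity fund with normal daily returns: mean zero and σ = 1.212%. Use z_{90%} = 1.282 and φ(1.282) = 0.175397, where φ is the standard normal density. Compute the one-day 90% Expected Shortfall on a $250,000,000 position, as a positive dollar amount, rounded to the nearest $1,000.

$5,315,000

Tail multiplier: φ(z)/(1−α) = 0.175397 / 0.1 = 1.754.
ES = 1.212% × 1.754 = 2.126%.
On $250,000,000: 0.02126 × $250,000,000 = $5,315,000.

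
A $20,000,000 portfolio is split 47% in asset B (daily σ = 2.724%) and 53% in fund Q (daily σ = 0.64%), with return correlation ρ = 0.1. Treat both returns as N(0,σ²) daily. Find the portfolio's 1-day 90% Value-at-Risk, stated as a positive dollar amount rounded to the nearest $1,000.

σ_p² = 0.47²·2.724² + 0.53²·0.64² + 2·0.1·0.47·0.53·2.724·0.64 = 1.8410 (%²).
σ_p = √1.8410 = 1.357%.
At 90%, z = 1.282.
VaR = 1.282 × 1.357% = 1.740%; on $20,000,000 that is $348,000.

$348,000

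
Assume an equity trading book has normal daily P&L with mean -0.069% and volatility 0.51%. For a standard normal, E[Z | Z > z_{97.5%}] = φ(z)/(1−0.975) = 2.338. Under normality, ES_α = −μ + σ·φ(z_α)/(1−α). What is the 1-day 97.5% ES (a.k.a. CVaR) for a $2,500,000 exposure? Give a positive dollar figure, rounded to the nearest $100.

ES = −(-0.069%) + 0.51% × 2.338 = 1.261%.
On $2,500,000: 0.01261 × $2,500,000 = $31,525.

$31,500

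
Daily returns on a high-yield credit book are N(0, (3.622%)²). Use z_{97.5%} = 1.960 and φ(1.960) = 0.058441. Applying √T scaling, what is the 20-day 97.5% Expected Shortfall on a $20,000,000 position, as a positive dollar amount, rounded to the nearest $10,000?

σ_{20d} = 3.622% × √20 = 16.198%.
ES multiplier = φ(z)/(1−α) = 0.058441/0.025 = 2.338.
ES = 16.198% × 2.338 = 37.871%; on $20,000,000: $7,574,200.

$7,570,000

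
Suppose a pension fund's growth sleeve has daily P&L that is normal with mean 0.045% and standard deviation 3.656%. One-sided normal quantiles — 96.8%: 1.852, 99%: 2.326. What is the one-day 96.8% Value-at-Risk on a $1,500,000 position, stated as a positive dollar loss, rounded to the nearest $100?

$100,900

VaR = −μ + z·σ = −(0.045%) + 1.852 × 3.656% = 6.726%.
On $1,500,000: 0.06726 × $1,500,000 = $100,890.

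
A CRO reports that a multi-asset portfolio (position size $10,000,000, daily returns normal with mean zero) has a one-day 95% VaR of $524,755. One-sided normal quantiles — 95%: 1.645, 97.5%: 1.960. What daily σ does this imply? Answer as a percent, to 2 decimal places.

3.19%

VaR as a fraction: $524,755 / $10,000,000 = 5.248%.
σ = VaR / z = 5.248% / 1.645 = 3.190%.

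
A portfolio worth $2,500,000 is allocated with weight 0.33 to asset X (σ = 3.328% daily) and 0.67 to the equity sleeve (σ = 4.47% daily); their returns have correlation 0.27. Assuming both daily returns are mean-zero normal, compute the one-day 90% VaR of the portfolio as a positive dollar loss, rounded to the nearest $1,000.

σ_p² = 0.33²·3.328² + 0.67²·4.47² + 2·0.27·0.33·0.67·3.328·4.47 = 11.9517 (%²).
σ_p = √11.9517 = 3.457%.
At 90%, z = 1.282.
VaR = 1.282 × 3.457% = 4.432%; on $2,500,000 that is $110,800.

$111,000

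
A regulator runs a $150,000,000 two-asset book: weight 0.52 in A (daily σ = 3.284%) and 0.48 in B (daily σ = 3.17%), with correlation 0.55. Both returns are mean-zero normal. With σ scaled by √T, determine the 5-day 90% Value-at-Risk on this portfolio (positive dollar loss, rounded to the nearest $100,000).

$12,200,000

σ_p = √(0.52²·3.284² + 0.48²·3.17² + 2·0.55·0.52·0.48·3.284·3.17) = 2.844%.
σ_{5d} = 2.844% × √5 = 6.359%.
z(90%) = 1.282.
VaR = 1.282 × 6.359% = 8.152%; on $150,000,000 that is $12,228,000.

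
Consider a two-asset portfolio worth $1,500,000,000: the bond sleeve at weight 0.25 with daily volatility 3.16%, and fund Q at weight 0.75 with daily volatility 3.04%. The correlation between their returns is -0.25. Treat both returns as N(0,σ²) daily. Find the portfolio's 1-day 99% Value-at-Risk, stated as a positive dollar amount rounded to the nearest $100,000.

$77,400,000

σ_p² = 0.25²·3.16² + 0.75²·3.04² + 2·-0.25·0.25·0.75·3.16·3.04 = 4.9219 (%²).
σ_p = √4.9219 = 2.219%.
At 99%, z = 2.326.
VaR = 2.326 × 2.219% = 5.161%; on $1,500,000,000 that is $77,415,000.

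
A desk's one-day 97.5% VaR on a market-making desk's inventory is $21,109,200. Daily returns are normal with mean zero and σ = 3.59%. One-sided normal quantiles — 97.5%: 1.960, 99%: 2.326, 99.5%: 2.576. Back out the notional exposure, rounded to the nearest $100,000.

$300,000,000

VaR as a fraction of value: z·σ = 1.960 × 3.59% = 7.0364%.
Position = $21,109,200 / 0.070364 = $300,000,000.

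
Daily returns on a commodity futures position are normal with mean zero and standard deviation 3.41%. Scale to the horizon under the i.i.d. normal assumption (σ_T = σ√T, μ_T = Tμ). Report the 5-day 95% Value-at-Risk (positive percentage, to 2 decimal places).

At 95%, z = 1.645.
σ_{5d} = 3.41% × √5 = 7.625%.
VaR = 1.645 × 7.625% = 12.543%.

12.54%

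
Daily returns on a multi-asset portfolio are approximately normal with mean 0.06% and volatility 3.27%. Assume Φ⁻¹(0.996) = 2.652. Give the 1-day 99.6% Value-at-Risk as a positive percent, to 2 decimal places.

VaR = −μ + z·σ = −(0.06%) + 2.652 × 3.27% = 8.612%.

8.61%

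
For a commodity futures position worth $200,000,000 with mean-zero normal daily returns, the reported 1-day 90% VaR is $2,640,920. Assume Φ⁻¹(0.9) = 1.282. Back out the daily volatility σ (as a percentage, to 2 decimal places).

VaR as a fraction: $2,640,920 / $200,000,000 = 1.320%.
σ = VaR / z = 1.320% / 1.282 = 1.030%.

1.03%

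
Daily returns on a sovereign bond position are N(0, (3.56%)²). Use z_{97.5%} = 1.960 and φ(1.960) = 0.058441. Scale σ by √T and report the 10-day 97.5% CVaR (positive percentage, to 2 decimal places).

σ_{10d} = 3.56% × √10 = 11.258%.
ES multiplier = φ(z)/(1−α) = 0.058441/0.025 = 2.338.
ES = 11.258% × 2.338 = 26.321%.

26.32%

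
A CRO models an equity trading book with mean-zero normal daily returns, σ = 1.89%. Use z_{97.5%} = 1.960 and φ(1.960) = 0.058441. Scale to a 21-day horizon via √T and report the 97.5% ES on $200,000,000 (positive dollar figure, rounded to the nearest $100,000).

$40,500,000

σ_{21d} = 1.89% × √21 = 8.661%.
ES multiplier = φ(z)/(1−α) = 0.058441/0.025 = 2.338.
ES = 8.661% × 2.338 = 20.249%; on $200,000,000: $40,498,000.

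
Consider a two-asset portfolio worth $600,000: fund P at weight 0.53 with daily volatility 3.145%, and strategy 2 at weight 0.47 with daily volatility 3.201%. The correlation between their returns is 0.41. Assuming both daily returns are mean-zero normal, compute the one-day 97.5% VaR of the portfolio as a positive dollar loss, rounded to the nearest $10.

σ_p² = 0.53²·3.145² + 0.47²·3.201² + 2·0.41·0.53·0.47·3.145·3.201 = 7.0982 (%²).
σ_p = √7.0982 = 2.664%.
At 97.5%, z = 1.960.
VaR = 1.960 × 2.664% = 5.221%; on $600,000 that is $31,326.

$31,330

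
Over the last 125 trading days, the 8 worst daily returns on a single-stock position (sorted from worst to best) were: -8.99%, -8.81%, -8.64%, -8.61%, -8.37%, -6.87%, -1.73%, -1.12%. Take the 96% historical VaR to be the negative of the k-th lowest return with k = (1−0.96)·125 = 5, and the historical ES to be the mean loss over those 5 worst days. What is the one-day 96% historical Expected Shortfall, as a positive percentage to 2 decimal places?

The 5 worst returns sum to -43.42%.
ES = −(-43.42%) / 5 = 8.684% ≈ 8.68%.

8.68%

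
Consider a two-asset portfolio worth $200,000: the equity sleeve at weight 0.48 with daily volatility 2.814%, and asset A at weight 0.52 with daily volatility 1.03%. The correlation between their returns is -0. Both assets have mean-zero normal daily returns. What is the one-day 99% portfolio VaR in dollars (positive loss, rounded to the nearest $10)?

σ_p² = 0.48²·2.814² + 0.52²·1.03² + 2·-0·0.48·0.52·2.814·1.03 = 2.1113 (%²).
σ_p = √2.1113 = 1.453%.
At 99%, z = 2.326.
VaR = 2.326 × 1.453% = 3.380%; on $200,000 that is $6,760.

$6,760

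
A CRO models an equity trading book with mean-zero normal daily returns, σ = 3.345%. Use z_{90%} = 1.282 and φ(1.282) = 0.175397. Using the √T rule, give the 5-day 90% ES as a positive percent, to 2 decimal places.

13.12%

σ_{5d} = 3.345% × √5 = 7.480%.
ES multiplier = φ(z)/(1−α) = 0.175397/0.1 = 1.754.
ES = 7.480% × 1.754 = 13.120%.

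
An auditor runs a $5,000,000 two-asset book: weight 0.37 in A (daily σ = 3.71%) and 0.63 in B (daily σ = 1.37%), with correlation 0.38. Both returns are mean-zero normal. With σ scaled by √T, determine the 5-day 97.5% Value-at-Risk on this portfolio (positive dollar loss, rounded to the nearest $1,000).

σ_p = √(0.37²·3.71² + 0.63²·1.37² + 2·0.38·0.37·0.63·3.71·1.37) = 1.879%.
σ_{5d} = 1.879% × √5 = 4.202%.
z(97.5%) = 1.960.
VaR = 1.960 × 4.202% = 8.236%; on $5,000,000 that is $411,800.

$412,000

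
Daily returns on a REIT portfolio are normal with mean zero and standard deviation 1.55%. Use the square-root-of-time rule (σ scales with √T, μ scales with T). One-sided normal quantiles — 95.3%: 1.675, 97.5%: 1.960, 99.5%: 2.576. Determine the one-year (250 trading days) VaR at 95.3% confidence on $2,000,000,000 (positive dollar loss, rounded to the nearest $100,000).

σ_{250d} = 1.55% × √250 = 24.508%.
VaR = 1.675 × 24.508% = 41.051%.
On $2,000,000,000: 0.41051 × $2,000,000,000 = $821,020,000.

$821,000,000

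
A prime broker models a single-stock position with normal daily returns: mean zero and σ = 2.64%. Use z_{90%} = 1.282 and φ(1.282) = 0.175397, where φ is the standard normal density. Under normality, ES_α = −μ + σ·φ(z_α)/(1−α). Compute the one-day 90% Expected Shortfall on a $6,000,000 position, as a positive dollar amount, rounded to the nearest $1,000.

$278,000

Tail multiplier: φ(z)/(1−α) = 0.175397 / 0.1 = 1.754.
ES = 2.64% × 1.754 = 4.631%.
On $6,000,000: 0.04631 × $6,000,000 = $277,860.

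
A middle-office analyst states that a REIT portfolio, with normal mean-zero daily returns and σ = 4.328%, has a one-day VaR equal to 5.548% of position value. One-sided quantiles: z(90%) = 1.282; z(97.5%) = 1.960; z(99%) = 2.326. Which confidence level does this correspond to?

Implied z = VaR/σ = 5.548 / 4.328 = 1.282.
This matches z(90%) = 1.282.

90%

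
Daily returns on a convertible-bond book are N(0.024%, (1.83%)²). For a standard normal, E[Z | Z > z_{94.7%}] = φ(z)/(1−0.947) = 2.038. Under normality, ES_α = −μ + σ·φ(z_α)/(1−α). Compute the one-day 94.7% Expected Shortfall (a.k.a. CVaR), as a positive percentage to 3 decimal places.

3.706%

ES = −(0.024%) + 1.83% × 2.038 = 3.706%.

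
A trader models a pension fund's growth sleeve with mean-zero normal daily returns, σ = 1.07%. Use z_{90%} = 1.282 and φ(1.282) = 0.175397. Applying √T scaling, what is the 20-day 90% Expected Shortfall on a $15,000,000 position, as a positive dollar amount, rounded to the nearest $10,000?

$1,260,000

σ_{20d} = 1.07% × √20 = 4.785%.
ES multiplier = φ(z)/(1−α) = 0.175397/0.1 = 1.754.
ES = 4.785% × 1.754 = 8.393%; on $15,000,000: $1,258,950.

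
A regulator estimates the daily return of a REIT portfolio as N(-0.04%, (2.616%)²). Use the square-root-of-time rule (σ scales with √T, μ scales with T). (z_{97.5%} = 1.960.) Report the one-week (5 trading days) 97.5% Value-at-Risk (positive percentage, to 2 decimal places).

σ_{5d} = 2.616% × √5 = 5.850%; μ_{5d} = 5 × -0.04% = -0.200%.
VaR = −(-0.200%) + 1.960 × 5.850% = 11.666%.

11.67%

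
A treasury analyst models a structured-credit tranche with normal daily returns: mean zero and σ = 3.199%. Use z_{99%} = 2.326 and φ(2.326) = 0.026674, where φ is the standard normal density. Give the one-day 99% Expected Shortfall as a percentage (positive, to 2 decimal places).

Tail multiplier: φ(z)/(1−α) = 0.026674 / 0.01 = 2.667.
ES = 3.199% × 2.667 = 8.532%.

8.53%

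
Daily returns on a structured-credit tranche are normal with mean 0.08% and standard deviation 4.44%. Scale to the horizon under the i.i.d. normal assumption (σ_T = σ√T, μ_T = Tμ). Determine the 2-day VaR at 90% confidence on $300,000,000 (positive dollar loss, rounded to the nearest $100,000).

$23,700,000

At 90%, z = 1.282.
σ_{2d} = 4.44% × √2 = 6.279%; μ_{2d} = 2 × 0.08% = 0.160%.
VaR = −(0.160%) + 1.282 × 6.279% = 7.890%.
On $300,000,000: 0.07890 × $300,000,000 = $23,670,000.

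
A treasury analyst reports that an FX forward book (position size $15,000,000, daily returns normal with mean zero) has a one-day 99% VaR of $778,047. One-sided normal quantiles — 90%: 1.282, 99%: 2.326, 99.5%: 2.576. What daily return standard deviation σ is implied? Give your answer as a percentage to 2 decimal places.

VaR as a fraction: $778,047 / $15,000,000 = 5.187%.
σ = VaR / z = 5.187% / 2.326 = 2.230%.

2.23%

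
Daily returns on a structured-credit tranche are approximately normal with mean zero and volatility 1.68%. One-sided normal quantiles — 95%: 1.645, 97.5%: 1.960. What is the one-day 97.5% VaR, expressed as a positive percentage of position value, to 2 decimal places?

3.29%

VaR = z·σ = 1.960 × 1.68% = 3.293%.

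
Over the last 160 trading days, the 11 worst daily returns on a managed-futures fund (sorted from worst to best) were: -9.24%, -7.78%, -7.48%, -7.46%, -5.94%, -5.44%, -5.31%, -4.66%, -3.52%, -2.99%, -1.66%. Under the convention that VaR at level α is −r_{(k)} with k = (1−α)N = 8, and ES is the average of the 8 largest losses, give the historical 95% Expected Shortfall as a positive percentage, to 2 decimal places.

6.66%

The 8 worst returns sum to -53.31%.
ES = −(-53.31%) / 8 = 6.66375% ≈ 6.66%.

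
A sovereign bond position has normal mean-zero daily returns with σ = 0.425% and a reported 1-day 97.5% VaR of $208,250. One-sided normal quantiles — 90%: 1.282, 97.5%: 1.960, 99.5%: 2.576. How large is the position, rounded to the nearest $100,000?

VaR as a fraction of value: z·σ = 1.960 × 0.425% = 0.833%.
Position = $208,250 / 0.00833 = $25,000,000.

$25,000,000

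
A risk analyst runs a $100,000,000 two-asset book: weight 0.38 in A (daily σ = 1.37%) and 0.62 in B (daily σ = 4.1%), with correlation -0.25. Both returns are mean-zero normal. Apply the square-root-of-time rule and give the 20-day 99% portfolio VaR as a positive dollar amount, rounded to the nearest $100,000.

σ_p = √(0.38²·1.37² + 0.62²·4.1² + 2·-0.25·0.38·0.62·1.37·4.1) = 2.464%.
σ_{20d} = 2.464% × √20 = 11.019%.
z(99%) = 2.326.
VaR = 2.326 × 11.019% = 25.630%; on $100,000,000 that is $25,630,000.

$25,600,000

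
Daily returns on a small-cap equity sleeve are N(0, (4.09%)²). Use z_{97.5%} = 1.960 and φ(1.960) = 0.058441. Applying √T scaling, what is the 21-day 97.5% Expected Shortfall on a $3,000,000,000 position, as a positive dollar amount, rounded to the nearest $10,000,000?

σ_{21d} = 4.09% × √21 = 18.743%.
ES multiplier = φ(z)/(1−α) = 0.058441/0.025 = 2.338.
ES = 18.743% × 2.338 = 43.821%; on $3,000,000,000: $1,314,630,000.

$1,310,000,000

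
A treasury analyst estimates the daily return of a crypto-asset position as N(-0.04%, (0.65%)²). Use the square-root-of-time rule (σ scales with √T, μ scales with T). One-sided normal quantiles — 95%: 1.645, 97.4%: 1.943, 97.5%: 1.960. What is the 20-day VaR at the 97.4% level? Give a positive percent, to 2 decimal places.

6.45%

σ_{20d} = 0.65% × √20 = 2.907%; μ_{20d} = 20 × -0.04% = -0.800%.
VaR = −(-0.800%) + 1.943 × 2.907% = 6.448%.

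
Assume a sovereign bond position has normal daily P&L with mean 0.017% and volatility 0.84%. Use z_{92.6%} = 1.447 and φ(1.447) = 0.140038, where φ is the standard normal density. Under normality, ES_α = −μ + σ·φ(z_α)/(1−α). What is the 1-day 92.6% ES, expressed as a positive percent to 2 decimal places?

Tail multiplier: φ(z)/(1−α) = 0.140038 / 0.074 = 1.892.
ES = −(0.017%) + 0.84% × 1.892 = 1.572%.

1.57%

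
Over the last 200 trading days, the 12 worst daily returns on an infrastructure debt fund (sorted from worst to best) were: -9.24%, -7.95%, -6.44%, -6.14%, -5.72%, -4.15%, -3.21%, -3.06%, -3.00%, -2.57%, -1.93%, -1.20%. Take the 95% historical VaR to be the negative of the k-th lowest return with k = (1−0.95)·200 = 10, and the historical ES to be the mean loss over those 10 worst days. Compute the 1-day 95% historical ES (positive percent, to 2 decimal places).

The 10 worst returns sum to -51.48%.
ES = −(-51.48%) / 10 = 5.148% ≈ 5.15%.

5.15%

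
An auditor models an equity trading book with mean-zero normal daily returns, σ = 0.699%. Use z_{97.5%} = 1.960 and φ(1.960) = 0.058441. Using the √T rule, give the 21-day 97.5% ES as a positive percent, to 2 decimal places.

σ_{21d} = 0.699% × √21 = 3.203%.
ES multiplier = φ(z)/(1−α) = 0.058441/0.025 = 2.338.
ES = 3.203% × 2.338 = 7.489%.

7.49%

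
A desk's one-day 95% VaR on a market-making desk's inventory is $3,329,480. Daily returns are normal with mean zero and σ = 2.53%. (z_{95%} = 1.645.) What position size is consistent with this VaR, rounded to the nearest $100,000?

$80,000,000

VaR as a fraction of value: z·σ = 1.645 × 2.53% = 4.16185%.
Position = $3,329,480 / 0.0416185 = $80,000,000.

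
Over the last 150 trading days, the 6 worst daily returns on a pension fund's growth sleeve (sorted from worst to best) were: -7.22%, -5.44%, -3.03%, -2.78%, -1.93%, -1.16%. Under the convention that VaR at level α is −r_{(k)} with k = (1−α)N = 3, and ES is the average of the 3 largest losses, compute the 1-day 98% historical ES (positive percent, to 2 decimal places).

The 3 worst returns sum to -15.69%.
ES = −(-15.69%) / 3 = 5.23%.

5.23%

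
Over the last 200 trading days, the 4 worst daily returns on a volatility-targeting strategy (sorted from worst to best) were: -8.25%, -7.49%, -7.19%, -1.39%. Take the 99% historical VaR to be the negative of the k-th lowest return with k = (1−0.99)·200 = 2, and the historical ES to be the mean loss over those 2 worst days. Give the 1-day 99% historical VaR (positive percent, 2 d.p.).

7.49%

k = 2; the 2nd lowest return is -7.49%, so VaR = 7.49%.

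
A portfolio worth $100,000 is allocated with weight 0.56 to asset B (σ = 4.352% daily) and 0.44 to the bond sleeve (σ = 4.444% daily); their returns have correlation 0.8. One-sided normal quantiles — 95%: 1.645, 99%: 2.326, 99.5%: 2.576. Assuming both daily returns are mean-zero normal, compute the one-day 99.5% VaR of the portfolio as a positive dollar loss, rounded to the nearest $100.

σ_p² = 0.56²·4.352² + 0.44²·4.444² + 2·0.8·0.56·0.44·4.352·4.444 = 17.3877 (%²).
σ_p = √17.3877 = 4.170%.
VaR = 2.576 × 4.170% = 10.742%; on $100,000 that is $10,742.

$10,700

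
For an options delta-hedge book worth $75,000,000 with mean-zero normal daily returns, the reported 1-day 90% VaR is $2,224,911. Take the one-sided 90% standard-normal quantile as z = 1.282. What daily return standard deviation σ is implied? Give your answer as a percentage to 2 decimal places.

VaR as a fraction: $2,224,911 / $75,000,000 = 2.967%.
σ = VaR / z = 2.967% / 1.282 = 2.314%.

2.31%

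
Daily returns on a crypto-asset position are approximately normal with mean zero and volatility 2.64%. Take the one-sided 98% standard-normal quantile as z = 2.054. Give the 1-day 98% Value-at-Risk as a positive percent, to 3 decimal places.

5.423%

VaR = z·σ = 2.054 × 2.64% = 5.423%.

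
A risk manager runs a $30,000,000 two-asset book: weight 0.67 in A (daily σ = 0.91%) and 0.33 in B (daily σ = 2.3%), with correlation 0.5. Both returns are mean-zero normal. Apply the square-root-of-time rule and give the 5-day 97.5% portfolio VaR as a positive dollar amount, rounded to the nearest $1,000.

$1,562,000

σ_p = √(0.67²·0.91² + 0.33²·2.3² + 2·0.5·0.67·0.33·0.91·2.3) = 1.188%.
σ_{5d} = 1.188% × √5 = 2.656%.
z(97.5%) = 1.960.
VaR = 1.960 × 2.656% = 5.206%; on $30,000,000 that is $1,561,800.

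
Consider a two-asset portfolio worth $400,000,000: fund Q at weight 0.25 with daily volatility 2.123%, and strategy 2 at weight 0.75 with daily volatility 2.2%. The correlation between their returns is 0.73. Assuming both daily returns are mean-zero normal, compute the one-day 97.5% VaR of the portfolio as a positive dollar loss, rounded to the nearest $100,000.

σ_p² = 0.25²·2.123² + 0.75²·2.2² + 2·0.73·0.25·0.75·2.123·2.2 = 4.2828 (%²).
σ_p = √4.2828 = 2.069%.
At 97.5%, z = 1.960.
VaR = 1.960 × 2.069% = 4.055%; on $400,000,000 that is $16,220,000.

$16,200,000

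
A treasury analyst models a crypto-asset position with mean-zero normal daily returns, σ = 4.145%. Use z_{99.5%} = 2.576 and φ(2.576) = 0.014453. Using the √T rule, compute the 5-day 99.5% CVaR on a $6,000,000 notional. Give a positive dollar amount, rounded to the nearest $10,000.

σ_{5d} = 4.145% × √5 = 9.269%.
ES multiplier = φ(z)/(1−α) = 0.014453/0.005 = 2.891.
ES = 9.269% × 2.891 = 26.797%; on $6,000,000: $1,607,820.

$1,610,000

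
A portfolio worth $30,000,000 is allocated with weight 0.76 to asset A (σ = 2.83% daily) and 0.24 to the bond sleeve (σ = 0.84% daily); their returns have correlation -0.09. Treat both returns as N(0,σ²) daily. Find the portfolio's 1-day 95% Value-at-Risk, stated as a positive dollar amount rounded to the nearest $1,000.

$1,057,000

σ_p² = 0.76²·2.83² + 0.24²·0.84² + 2·-0.09·0.76·0.24·2.83·0.84 = 4.5885 (%²).
σ_p = √4.5885 = 2.142%.
At 95%, z = 1.645.
VaR = 1.645 × 2.142% = 3.524%; on $30,000,000 that is $1,057,200.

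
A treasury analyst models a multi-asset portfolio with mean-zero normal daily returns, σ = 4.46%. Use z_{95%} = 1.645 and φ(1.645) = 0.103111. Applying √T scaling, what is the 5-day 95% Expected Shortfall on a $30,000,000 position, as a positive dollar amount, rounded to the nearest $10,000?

$6,170,000

σ_{5d} = 4.46% × √5 = 9.973%.
ES multiplier = φ(z)/(1−α) = 0.103111/0.05 = 2.062.
ES = 9.973% × 2.062 = 20.564%; on $30,000,000: $6,169,200.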